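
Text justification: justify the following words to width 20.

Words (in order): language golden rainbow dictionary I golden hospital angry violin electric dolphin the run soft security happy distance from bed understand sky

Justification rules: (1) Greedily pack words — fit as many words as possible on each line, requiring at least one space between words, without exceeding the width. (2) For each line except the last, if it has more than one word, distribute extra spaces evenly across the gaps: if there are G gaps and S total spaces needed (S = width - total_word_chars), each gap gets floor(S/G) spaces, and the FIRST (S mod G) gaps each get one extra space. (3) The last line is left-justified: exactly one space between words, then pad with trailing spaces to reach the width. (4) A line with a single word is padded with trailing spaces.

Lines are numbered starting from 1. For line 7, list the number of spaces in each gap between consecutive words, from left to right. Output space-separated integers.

Answer: 2 1

Derivation:
Line 1: ['language', 'golden'] (min_width=15, slack=5)
Line 2: ['rainbow', 'dictionary', 'I'] (min_width=20, slack=0)
Line 3: ['golden', 'hospital'] (min_width=15, slack=5)
Line 4: ['angry', 'violin'] (min_width=12, slack=8)
Line 5: ['electric', 'dolphin', 'the'] (min_width=20, slack=0)
Line 6: ['run', 'soft', 'security'] (min_width=17, slack=3)
Line 7: ['happy', 'distance', 'from'] (min_width=19, slack=1)
Line 8: ['bed', 'understand', 'sky'] (min_width=18, slack=2)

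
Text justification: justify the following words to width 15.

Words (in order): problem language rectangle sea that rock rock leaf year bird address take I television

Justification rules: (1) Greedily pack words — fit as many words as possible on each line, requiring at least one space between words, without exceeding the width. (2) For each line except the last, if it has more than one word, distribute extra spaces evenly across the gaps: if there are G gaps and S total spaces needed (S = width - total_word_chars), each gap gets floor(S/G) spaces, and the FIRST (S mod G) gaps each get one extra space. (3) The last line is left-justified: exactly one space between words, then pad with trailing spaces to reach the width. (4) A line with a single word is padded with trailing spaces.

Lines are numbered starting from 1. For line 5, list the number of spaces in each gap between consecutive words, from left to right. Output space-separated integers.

Line 1: ['problem'] (min_width=7, slack=8)
Line 2: ['language'] (min_width=8, slack=7)
Line 3: ['rectangle', 'sea'] (min_width=13, slack=2)
Line 4: ['that', 'rock', 'rock'] (min_width=14, slack=1)
Line 5: ['leaf', 'year', 'bird'] (min_width=14, slack=1)
Line 6: ['address', 'take', 'I'] (min_width=14, slack=1)
Line 7: ['television'] (min_width=10, slack=5)

Answer: 2 1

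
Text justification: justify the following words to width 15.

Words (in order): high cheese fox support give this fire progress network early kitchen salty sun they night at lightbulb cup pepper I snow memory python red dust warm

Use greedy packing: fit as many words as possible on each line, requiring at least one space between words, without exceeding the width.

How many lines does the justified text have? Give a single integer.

Line 1: ['high', 'cheese', 'fox'] (min_width=15, slack=0)
Line 2: ['support', 'give'] (min_width=12, slack=3)
Line 3: ['this', 'fire'] (min_width=9, slack=6)
Line 4: ['progress'] (min_width=8, slack=7)
Line 5: ['network', 'early'] (min_width=13, slack=2)
Line 6: ['kitchen', 'salty'] (min_width=13, slack=2)
Line 7: ['sun', 'they', 'night'] (min_width=14, slack=1)
Line 8: ['at', 'lightbulb'] (min_width=12, slack=3)
Line 9: ['cup', 'pepper', 'I'] (min_width=12, slack=3)
Line 10: ['snow', 'memory'] (min_width=11, slack=4)
Line 11: ['python', 'red', 'dust'] (min_width=15, slack=0)
Line 12: ['warm'] (min_width=4, slack=11)
Total lines: 12

Answer: 12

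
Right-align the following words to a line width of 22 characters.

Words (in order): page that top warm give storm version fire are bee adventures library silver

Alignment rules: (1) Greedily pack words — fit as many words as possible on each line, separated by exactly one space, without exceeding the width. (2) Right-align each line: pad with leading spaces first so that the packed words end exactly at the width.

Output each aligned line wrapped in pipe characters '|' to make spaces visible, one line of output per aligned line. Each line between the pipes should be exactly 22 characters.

Line 1: ['page', 'that', 'top', 'warm'] (min_width=18, slack=4)
Line 2: ['give', 'storm', 'version'] (min_width=18, slack=4)
Line 3: ['fire', 'are', 'bee'] (min_width=12, slack=10)
Line 4: ['adventures', 'library'] (min_width=18, slack=4)
Line 5: ['silver'] (min_width=6, slack=16)

Answer: |    page that top warm|
|    give storm version|
|          fire are bee|
|    adventures library|
|                silver|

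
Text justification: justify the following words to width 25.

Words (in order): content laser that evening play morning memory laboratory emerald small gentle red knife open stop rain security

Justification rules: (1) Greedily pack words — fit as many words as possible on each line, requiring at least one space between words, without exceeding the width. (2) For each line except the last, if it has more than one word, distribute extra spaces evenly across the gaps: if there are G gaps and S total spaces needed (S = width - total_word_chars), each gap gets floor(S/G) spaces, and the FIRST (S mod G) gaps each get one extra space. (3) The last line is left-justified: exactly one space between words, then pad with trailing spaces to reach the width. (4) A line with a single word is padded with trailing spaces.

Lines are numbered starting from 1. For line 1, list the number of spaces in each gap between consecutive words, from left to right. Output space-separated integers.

Answer: 5 4

Derivation:
Line 1: ['content', 'laser', 'that'] (min_width=18, slack=7)
Line 2: ['evening', 'play', 'morning'] (min_width=20, slack=5)
Line 3: ['memory', 'laboratory', 'emerald'] (min_width=25, slack=0)
Line 4: ['small', 'gentle', 'red', 'knife'] (min_width=22, slack=3)
Line 5: ['open', 'stop', 'rain', 'security'] (min_width=23, slack=2)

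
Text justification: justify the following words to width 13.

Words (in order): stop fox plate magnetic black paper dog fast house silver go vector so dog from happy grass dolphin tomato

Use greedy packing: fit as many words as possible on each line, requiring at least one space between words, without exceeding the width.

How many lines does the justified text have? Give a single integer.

Answer: 11

Derivation:
Line 1: ['stop', 'fox'] (min_width=8, slack=5)
Line 2: ['plate'] (min_width=5, slack=8)
Line 3: ['magnetic'] (min_width=8, slack=5)
Line 4: ['black', 'paper'] (min_width=11, slack=2)
Line 5: ['dog', 'fast'] (min_width=8, slack=5)
Line 6: ['house', 'silver'] (min_width=12, slack=1)
Line 7: ['go', 'vector', 'so'] (min_width=12, slack=1)
Line 8: ['dog', 'from'] (min_width=8, slack=5)
Line 9: ['happy', 'grass'] (min_width=11, slack=2)
Line 10: ['dolphin'] (min_width=7, slack=6)
Line 11: ['tomato'] (min_width=6, slack=7)
Total lines: 11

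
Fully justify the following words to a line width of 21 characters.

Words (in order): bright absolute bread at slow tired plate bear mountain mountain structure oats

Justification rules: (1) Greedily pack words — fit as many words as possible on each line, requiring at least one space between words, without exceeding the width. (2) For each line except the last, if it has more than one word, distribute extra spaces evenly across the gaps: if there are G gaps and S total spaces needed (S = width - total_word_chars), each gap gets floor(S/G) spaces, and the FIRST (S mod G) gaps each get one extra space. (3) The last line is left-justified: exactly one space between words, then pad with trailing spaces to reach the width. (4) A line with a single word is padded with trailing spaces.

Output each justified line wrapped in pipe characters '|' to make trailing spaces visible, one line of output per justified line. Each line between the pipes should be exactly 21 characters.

Line 1: ['bright', 'absolute', 'bread'] (min_width=21, slack=0)
Line 2: ['at', 'slow', 'tired', 'plate'] (min_width=19, slack=2)
Line 3: ['bear', 'mountain'] (min_width=13, slack=8)
Line 4: ['mountain', 'structure'] (min_width=18, slack=3)
Line 5: ['oats'] (min_width=4, slack=17)

Answer: |bright absolute bread|
|at  slow  tired plate|
|bear         mountain|
|mountain    structure|
|oats                 |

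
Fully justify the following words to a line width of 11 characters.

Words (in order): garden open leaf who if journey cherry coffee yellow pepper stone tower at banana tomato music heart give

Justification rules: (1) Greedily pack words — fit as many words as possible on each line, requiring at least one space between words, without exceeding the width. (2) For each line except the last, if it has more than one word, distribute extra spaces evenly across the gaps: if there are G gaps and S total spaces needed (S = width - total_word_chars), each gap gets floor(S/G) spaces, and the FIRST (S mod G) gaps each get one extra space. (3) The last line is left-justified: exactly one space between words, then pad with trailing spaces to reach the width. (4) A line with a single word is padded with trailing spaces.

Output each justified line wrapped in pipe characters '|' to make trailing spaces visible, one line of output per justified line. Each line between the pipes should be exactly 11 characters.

Line 1: ['garden', 'open'] (min_width=11, slack=0)
Line 2: ['leaf', 'who', 'if'] (min_width=11, slack=0)
Line 3: ['journey'] (min_width=7, slack=4)
Line 4: ['cherry'] (min_width=6, slack=5)
Line 5: ['coffee'] (min_width=6, slack=5)
Line 6: ['yellow'] (min_width=6, slack=5)
Line 7: ['pepper'] (min_width=6, slack=5)
Line 8: ['stone', 'tower'] (min_width=11, slack=0)
Line 9: ['at', 'banana'] (min_width=9, slack=2)
Line 10: ['tomato'] (min_width=6, slack=5)
Line 11: ['music', 'heart'] (min_width=11, slack=0)
Line 12: ['give'] (min_width=4, slack=7)

Answer: |garden open|
|leaf who if|
|journey    |
|cherry     |
|coffee     |
|yellow     |
|pepper     |
|stone tower|
|at   banana|
|tomato     |
|music heart|
|give       |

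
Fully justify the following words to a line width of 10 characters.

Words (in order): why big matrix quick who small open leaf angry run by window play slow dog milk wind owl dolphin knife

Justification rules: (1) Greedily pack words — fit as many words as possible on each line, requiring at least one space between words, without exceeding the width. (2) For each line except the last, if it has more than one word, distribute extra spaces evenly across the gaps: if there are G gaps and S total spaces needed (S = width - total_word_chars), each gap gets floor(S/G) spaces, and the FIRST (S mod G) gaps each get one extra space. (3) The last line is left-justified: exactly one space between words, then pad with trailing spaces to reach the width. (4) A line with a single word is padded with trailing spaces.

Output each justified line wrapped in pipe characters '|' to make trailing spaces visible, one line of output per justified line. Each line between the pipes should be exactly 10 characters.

Answer: |why    big|
|matrix    |
|quick  who|
|small open|
|leaf angry|
|run     by|
|window    |
|play  slow|
|dog   milk|
|wind   owl|
|dolphin   |
|knife     |

Derivation:
Line 1: ['why', 'big'] (min_width=7, slack=3)
Line 2: ['matrix'] (min_width=6, slack=4)
Line 3: ['quick', 'who'] (min_width=9, slack=1)
Line 4: ['small', 'open'] (min_width=10, slack=0)
Line 5: ['leaf', 'angry'] (min_width=10, slack=0)
Line 6: ['run', 'by'] (min_width=6, slack=4)
Line 7: ['window'] (min_width=6, slack=4)
Line 8: ['play', 'slow'] (min_width=9, slack=1)
Line 9: ['dog', 'milk'] (min_width=8, slack=2)
Line 10: ['wind', 'owl'] (min_width=8, slack=2)
Line 11: ['dolphin'] (min_width=7, slack=3)
Line 12: ['knife'] (min_width=5, slack=5)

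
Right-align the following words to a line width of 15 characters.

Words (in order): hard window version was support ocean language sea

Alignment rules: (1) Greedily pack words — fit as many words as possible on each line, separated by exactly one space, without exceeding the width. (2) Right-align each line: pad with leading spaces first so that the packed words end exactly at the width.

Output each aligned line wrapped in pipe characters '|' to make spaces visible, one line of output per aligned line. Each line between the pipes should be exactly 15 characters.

Line 1: ['hard', 'window'] (min_width=11, slack=4)
Line 2: ['version', 'was'] (min_width=11, slack=4)
Line 3: ['support', 'ocean'] (min_width=13, slack=2)
Line 4: ['language', 'sea'] (min_width=12, slack=3)

Answer: |    hard window|
|    version was|
|  support ocean|
|   language sea|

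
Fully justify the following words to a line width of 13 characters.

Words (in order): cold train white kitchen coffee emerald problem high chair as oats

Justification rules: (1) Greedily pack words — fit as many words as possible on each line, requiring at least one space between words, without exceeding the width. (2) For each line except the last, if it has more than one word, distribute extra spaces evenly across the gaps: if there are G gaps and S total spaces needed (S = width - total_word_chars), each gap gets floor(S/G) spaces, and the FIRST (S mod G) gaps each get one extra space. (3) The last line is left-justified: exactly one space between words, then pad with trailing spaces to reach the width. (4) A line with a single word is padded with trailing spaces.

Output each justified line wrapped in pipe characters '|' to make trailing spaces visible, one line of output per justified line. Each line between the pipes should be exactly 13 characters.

Answer: |cold    train|
|white kitchen|
|coffee       |
|emerald      |
|problem  high|
|chair as oats|

Derivation:
Line 1: ['cold', 'train'] (min_width=10, slack=3)
Line 2: ['white', 'kitchen'] (min_width=13, slack=0)
Line 3: ['coffee'] (min_width=6, slack=7)
Line 4: ['emerald'] (min_width=7, slack=6)
Line 5: ['problem', 'high'] (min_width=12, slack=1)
Line 6: ['chair', 'as', 'oats'] (min_width=13, slack=0)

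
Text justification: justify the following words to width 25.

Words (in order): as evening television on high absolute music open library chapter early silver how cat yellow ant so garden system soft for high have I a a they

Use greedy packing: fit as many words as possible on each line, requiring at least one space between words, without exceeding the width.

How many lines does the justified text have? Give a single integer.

Answer: 6

Derivation:
Line 1: ['as', 'evening', 'television', 'on'] (min_width=24, slack=1)
Line 2: ['high', 'absolute', 'music', 'open'] (min_width=24, slack=1)
Line 3: ['library', 'chapter', 'early'] (min_width=21, slack=4)
Line 4: ['silver', 'how', 'cat', 'yellow', 'ant'] (min_width=25, slack=0)
Line 5: ['so', 'garden', 'system', 'soft', 'for'] (min_width=25, slack=0)
Line 6: ['high', 'have', 'I', 'a', 'a', 'they'] (min_width=20, slack=5)
Total lines: 6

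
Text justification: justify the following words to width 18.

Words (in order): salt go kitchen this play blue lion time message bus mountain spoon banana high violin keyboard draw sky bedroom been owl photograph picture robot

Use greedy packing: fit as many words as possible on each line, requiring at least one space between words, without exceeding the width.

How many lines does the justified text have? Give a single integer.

Line 1: ['salt', 'go', 'kitchen'] (min_width=15, slack=3)
Line 2: ['this', 'play', 'blue'] (min_width=14, slack=4)
Line 3: ['lion', 'time', 'message'] (min_width=17, slack=1)
Line 4: ['bus', 'mountain', 'spoon'] (min_width=18, slack=0)
Line 5: ['banana', 'high', 'violin'] (min_width=18, slack=0)
Line 6: ['keyboard', 'draw', 'sky'] (min_width=17, slack=1)
Line 7: ['bedroom', 'been', 'owl'] (min_width=16, slack=2)
Line 8: ['photograph', 'picture'] (min_width=18, slack=0)
Line 9: ['robot'] (min_width=5, slack=13)
Total lines: 9

Answer: 9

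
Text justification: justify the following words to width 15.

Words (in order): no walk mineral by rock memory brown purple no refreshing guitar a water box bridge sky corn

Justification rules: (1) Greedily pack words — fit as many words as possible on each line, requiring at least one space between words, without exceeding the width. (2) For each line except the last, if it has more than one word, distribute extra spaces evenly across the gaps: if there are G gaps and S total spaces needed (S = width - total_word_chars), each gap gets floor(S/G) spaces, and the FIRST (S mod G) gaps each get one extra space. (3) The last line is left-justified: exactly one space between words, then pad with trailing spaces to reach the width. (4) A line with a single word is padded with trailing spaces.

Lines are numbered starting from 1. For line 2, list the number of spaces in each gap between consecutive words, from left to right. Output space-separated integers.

Line 1: ['no', 'walk', 'mineral'] (min_width=15, slack=0)
Line 2: ['by', 'rock', 'memory'] (min_width=14, slack=1)
Line 3: ['brown', 'purple', 'no'] (min_width=15, slack=0)
Line 4: ['refreshing'] (min_width=10, slack=5)
Line 5: ['guitar', 'a', 'water'] (min_width=14, slack=1)
Line 6: ['box', 'bridge', 'sky'] (min_width=14, slack=1)
Line 7: ['corn'] (min_width=4, slack=11)

Answer: 2 1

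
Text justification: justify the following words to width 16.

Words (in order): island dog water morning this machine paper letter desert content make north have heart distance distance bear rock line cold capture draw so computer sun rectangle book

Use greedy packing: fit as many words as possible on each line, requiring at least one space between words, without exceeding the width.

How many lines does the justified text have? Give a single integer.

Answer: 12

Derivation:
Line 1: ['island', 'dog', 'water'] (min_width=16, slack=0)
Line 2: ['morning', 'this'] (min_width=12, slack=4)
Line 3: ['machine', 'paper'] (min_width=13, slack=3)
Line 4: ['letter', 'desert'] (min_width=13, slack=3)
Line 5: ['content', 'make'] (min_width=12, slack=4)
Line 6: ['north', 'have', 'heart'] (min_width=16, slack=0)
Line 7: ['distance'] (min_width=8, slack=8)
Line 8: ['distance', 'bear'] (min_width=13, slack=3)
Line 9: ['rock', 'line', 'cold'] (min_width=14, slack=2)
Line 10: ['capture', 'draw', 'so'] (min_width=15, slack=1)
Line 11: ['computer', 'sun'] (min_width=12, slack=4)
Line 12: ['rectangle', 'book'] (min_width=14, slack=2)
Total lines: 12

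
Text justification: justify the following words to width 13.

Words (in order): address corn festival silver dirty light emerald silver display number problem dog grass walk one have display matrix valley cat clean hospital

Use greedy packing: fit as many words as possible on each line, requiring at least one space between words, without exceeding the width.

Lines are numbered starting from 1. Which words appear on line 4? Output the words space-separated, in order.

Answer: light emerald

Derivation:
Line 1: ['address', 'corn'] (min_width=12, slack=1)
Line 2: ['festival'] (min_width=8, slack=5)
Line 3: ['silver', 'dirty'] (min_width=12, slack=1)
Line 4: ['light', 'emerald'] (min_width=13, slack=0)
Line 5: ['silver'] (min_width=6, slack=7)
Line 6: ['display'] (min_width=7, slack=6)
Line 7: ['number'] (min_width=6, slack=7)
Line 8: ['problem', 'dog'] (min_width=11, slack=2)
Line 9: ['grass', 'walk'] (min_width=10, slack=3)
Line 10: ['one', 'have'] (min_width=8, slack=5)
Line 11: ['display'] (min_width=7, slack=6)
Line 12: ['matrix', 'valley'] (min_width=13, slack=0)
Line 13: ['cat', 'clean'] (min_width=9, slack=4)
Line 14: ['hospital'] (min_width=8, slack=5)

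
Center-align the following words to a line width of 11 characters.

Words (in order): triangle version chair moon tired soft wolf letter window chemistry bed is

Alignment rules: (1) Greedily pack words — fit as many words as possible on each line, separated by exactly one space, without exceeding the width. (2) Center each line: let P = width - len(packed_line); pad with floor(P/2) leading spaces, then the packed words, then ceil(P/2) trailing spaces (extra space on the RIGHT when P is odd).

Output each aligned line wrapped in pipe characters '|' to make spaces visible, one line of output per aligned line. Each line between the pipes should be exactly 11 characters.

Answer: | triangle  |
|  version  |
|chair moon |
|tired soft |
|wolf letter|
|  window   |
| chemistry |
|  bed is   |

Derivation:
Line 1: ['triangle'] (min_width=8, slack=3)
Line 2: ['version'] (min_width=7, slack=4)
Line 3: ['chair', 'moon'] (min_width=10, slack=1)
Line 4: ['tired', 'soft'] (min_width=10, slack=1)
Line 5: ['wolf', 'letter'] (min_width=11, slack=0)
Line 6: ['window'] (min_width=6, slack=5)
Line 7: ['chemistry'] (min_width=9, slack=2)
Line 8: ['bed', 'is'] (min_width=6, slack=5)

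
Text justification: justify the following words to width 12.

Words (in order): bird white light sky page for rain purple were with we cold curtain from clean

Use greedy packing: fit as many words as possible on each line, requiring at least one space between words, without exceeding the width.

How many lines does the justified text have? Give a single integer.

Line 1: ['bird', 'white'] (min_width=10, slack=2)
Line 2: ['light', 'sky'] (min_width=9, slack=3)
Line 3: ['page', 'for'] (min_width=8, slack=4)
Line 4: ['rain', 'purple'] (min_width=11, slack=1)
Line 5: ['were', 'with', 'we'] (min_width=12, slack=0)
Line 6: ['cold', 'curtain'] (min_width=12, slack=0)
Line 7: ['from', 'clean'] (min_width=10, slack=2)
Total lines: 7

Answer: 7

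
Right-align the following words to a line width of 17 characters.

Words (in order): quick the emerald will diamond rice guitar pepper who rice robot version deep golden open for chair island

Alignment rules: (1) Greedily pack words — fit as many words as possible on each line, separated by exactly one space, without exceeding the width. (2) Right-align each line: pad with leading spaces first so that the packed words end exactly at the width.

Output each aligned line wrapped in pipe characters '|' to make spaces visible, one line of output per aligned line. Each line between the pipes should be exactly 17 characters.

Answer: |quick the emerald|
|will diamond rice|
|guitar pepper who|
|       rice robot|
|     version deep|
|  golden open for|
|     chair island|

Derivation:
Line 1: ['quick', 'the', 'emerald'] (min_width=17, slack=0)
Line 2: ['will', 'diamond', 'rice'] (min_width=17, slack=0)
Line 3: ['guitar', 'pepper', 'who'] (min_width=17, slack=0)
Line 4: ['rice', 'robot'] (min_width=10, slack=7)
Line 5: ['version', 'deep'] (min_width=12, slack=5)
Line 6: ['golden', 'open', 'for'] (min_width=15, slack=2)
Line 7: ['chair', 'island'] (min_width=12, slack=5)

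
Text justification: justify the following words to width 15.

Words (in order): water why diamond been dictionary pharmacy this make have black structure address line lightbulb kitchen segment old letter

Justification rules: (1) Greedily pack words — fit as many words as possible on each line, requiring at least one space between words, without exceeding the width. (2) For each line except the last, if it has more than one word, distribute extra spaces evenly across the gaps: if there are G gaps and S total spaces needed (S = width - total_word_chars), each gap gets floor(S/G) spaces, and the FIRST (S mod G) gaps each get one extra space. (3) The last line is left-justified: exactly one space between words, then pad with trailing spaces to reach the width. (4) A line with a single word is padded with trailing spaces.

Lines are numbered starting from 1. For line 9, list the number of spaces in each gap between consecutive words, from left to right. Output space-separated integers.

Line 1: ['water', 'why'] (min_width=9, slack=6)
Line 2: ['diamond', 'been'] (min_width=12, slack=3)
Line 3: ['dictionary'] (min_width=10, slack=5)
Line 4: ['pharmacy', 'this'] (min_width=13, slack=2)
Line 5: ['make', 'have', 'black'] (min_width=15, slack=0)
Line 6: ['structure'] (min_width=9, slack=6)
Line 7: ['address', 'line'] (min_width=12, slack=3)
Line 8: ['lightbulb'] (min_width=9, slack=6)
Line 9: ['kitchen', 'segment'] (min_width=15, slack=0)
Line 10: ['old', 'letter'] (min_width=10, slack=5)

Answer: 1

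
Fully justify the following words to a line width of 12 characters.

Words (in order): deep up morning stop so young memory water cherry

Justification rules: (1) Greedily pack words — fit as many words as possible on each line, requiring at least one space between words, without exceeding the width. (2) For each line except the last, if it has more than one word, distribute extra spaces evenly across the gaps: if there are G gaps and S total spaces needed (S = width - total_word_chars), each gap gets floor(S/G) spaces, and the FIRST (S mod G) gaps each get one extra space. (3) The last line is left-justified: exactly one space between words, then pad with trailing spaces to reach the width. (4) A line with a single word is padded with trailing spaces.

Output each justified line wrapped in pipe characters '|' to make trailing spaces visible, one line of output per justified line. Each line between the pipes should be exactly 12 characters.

Answer: |deep      up|
|morning stop|
|so     young|
|memory water|
|cherry      |

Derivation:
Line 1: ['deep', 'up'] (min_width=7, slack=5)
Line 2: ['morning', 'stop'] (min_width=12, slack=0)
Line 3: ['so', 'young'] (min_width=8, slack=4)
Line 4: ['memory', 'water'] (min_width=12, slack=0)
Line 5: ['cherry'] (min_width=6, slack=6)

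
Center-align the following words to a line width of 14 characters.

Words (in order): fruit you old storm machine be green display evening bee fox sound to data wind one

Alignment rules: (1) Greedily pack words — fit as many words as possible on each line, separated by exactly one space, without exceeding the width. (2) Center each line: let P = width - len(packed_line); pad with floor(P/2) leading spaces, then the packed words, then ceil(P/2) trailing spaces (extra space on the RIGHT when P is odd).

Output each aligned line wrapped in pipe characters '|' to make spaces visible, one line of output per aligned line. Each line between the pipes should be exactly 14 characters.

Line 1: ['fruit', 'you', 'old'] (min_width=13, slack=1)
Line 2: ['storm', 'machine'] (min_width=13, slack=1)
Line 3: ['be', 'green'] (min_width=8, slack=6)
Line 4: ['display'] (min_width=7, slack=7)
Line 5: ['evening', 'bee'] (min_width=11, slack=3)
Line 6: ['fox', 'sound', 'to'] (min_width=12, slack=2)
Line 7: ['data', 'wind', 'one'] (min_width=13, slack=1)

Answer: |fruit you old |
|storm machine |
|   be green   |
|   display    |
| evening bee  |
| fox sound to |
|data wind one |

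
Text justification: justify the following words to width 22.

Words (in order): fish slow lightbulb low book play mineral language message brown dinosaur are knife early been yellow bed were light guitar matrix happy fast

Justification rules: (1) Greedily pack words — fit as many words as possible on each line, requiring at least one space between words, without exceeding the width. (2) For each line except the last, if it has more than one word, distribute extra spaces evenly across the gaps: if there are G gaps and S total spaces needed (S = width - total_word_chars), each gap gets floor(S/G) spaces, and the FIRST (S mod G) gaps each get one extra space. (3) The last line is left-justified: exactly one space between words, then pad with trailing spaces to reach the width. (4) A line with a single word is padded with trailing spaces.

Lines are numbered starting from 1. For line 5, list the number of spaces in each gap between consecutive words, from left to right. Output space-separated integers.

Answer: 2 1 1

Derivation:
Line 1: ['fish', 'slow', 'lightbulb'] (min_width=19, slack=3)
Line 2: ['low', 'book', 'play', 'mineral'] (min_width=21, slack=1)
Line 3: ['language', 'message', 'brown'] (min_width=22, slack=0)
Line 4: ['dinosaur', 'are', 'knife'] (min_width=18, slack=4)
Line 5: ['early', 'been', 'yellow', 'bed'] (min_width=21, slack=1)
Line 6: ['were', 'light', 'guitar'] (min_width=17, slack=5)
Line 7: ['matrix', 'happy', 'fast'] (min_width=17, slack=5)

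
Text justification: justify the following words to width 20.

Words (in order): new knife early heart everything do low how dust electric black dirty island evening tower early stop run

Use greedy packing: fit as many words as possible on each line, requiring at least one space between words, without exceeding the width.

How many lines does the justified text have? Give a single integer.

Line 1: ['new', 'knife', 'early'] (min_width=15, slack=5)
Line 2: ['heart', 'everything', 'do'] (min_width=19, slack=1)
Line 3: ['low', 'how', 'dust'] (min_width=12, slack=8)
Line 4: ['electric', 'black', 'dirty'] (min_width=20, slack=0)
Line 5: ['island', 'evening', 'tower'] (min_width=20, slack=0)
Line 6: ['early', 'stop', 'run'] (min_width=14, slack=6)
Total lines: 6

Answer: 6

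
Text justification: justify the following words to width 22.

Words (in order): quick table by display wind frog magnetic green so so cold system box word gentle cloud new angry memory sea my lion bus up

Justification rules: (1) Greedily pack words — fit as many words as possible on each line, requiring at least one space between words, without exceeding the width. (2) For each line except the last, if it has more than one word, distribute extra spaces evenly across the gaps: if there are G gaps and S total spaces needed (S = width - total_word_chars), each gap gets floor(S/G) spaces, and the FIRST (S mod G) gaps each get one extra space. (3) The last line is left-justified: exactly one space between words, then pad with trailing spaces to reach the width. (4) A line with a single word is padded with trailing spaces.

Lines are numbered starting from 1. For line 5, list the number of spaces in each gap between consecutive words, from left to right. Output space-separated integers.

Answer: 1 1 1

Derivation:
Line 1: ['quick', 'table', 'by', 'display'] (min_width=22, slack=0)
Line 2: ['wind', 'frog', 'magnetic'] (min_width=18, slack=4)
Line 3: ['green', 'so', 'so', 'cold'] (min_width=16, slack=6)
Line 4: ['system', 'box', 'word', 'gentle'] (min_width=22, slack=0)
Line 5: ['cloud', 'new', 'angry', 'memory'] (min_width=22, slack=0)
Line 6: ['sea', 'my', 'lion', 'bus', 'up'] (min_width=18, slack=4)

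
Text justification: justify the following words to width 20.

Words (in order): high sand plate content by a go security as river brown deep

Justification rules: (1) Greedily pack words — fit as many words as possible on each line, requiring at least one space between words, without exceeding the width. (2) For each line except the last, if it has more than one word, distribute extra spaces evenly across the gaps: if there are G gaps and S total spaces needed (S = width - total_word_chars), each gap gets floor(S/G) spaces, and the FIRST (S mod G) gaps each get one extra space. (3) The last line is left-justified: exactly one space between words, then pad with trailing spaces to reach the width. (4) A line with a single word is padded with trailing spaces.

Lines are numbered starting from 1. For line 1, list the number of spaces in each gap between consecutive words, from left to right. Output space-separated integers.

Answer: 4 3

Derivation:
Line 1: ['high', 'sand', 'plate'] (min_width=15, slack=5)
Line 2: ['content', 'by', 'a', 'go'] (min_width=15, slack=5)
Line 3: ['security', 'as', 'river'] (min_width=17, slack=3)
Line 4: ['brown', 'deep'] (min_width=10, slack=10)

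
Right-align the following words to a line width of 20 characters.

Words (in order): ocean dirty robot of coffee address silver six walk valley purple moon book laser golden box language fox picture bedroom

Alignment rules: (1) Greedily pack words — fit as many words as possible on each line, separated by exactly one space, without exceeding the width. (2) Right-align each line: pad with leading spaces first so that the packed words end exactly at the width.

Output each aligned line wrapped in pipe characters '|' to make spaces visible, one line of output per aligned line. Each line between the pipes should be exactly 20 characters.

Answer: |ocean dirty robot of|
|      coffee address|
|     silver six walk|
|  valley purple moon|
|   book laser golden|
|    box language fox|
|     picture bedroom|

Derivation:
Line 1: ['ocean', 'dirty', 'robot', 'of'] (min_width=20, slack=0)
Line 2: ['coffee', 'address'] (min_width=14, slack=6)
Line 3: ['silver', 'six', 'walk'] (min_width=15, slack=5)
Line 4: ['valley', 'purple', 'moon'] (min_width=18, slack=2)
Line 5: ['book', 'laser', 'golden'] (min_width=17, slack=3)
Line 6: ['box', 'language', 'fox'] (min_width=16, slack=4)
Line 7: ['picture', 'bedroom'] (min_width=15, slack=5)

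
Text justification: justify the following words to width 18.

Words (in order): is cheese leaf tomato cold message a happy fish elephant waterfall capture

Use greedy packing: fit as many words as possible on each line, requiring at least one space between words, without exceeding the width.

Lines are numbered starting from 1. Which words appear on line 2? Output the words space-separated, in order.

Answer: tomato cold

Derivation:
Line 1: ['is', 'cheese', 'leaf'] (min_width=14, slack=4)
Line 2: ['tomato', 'cold'] (min_width=11, slack=7)
Line 3: ['message', 'a', 'happy'] (min_width=15, slack=3)
Line 4: ['fish', 'elephant'] (min_width=13, slack=5)
Line 5: ['waterfall', 'capture'] (min_width=17, slack=1)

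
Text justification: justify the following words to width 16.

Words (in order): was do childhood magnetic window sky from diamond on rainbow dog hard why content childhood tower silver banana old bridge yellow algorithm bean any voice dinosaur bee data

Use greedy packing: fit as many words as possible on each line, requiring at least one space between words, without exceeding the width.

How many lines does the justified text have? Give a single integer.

Answer: 12

Derivation:
Line 1: ['was', 'do', 'childhood'] (min_width=16, slack=0)
Line 2: ['magnetic', 'window'] (min_width=15, slack=1)
Line 3: ['sky', 'from', 'diamond'] (min_width=16, slack=0)
Line 4: ['on', 'rainbow', 'dog'] (min_width=14, slack=2)
Line 5: ['hard', 'why', 'content'] (min_width=16, slack=0)
Line 6: ['childhood', 'tower'] (min_width=15, slack=1)
Line 7: ['silver', 'banana'] (min_width=13, slack=3)
Line 8: ['old', 'bridge'] (min_width=10, slack=6)
Line 9: ['yellow', 'algorithm'] (min_width=16, slack=0)
Line 10: ['bean', 'any', 'voice'] (min_width=14, slack=2)
Line 11: ['dinosaur', 'bee'] (min_width=12, slack=4)
Line 12: ['data'] (min_width=4, slack=12)
Total lines: 12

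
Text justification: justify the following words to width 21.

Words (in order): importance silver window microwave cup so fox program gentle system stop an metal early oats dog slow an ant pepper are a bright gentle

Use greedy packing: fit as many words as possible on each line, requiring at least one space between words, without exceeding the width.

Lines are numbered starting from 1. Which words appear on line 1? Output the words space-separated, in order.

Line 1: ['importance', 'silver'] (min_width=17, slack=4)
Line 2: ['window', 'microwave', 'cup'] (min_width=20, slack=1)
Line 3: ['so', 'fox', 'program', 'gentle'] (min_width=21, slack=0)
Line 4: ['system', 'stop', 'an', 'metal'] (min_width=20, slack=1)
Line 5: ['early', 'oats', 'dog', 'slow'] (min_width=19, slack=2)
Line 6: ['an', 'ant', 'pepper', 'are', 'a'] (min_width=19, slack=2)
Line 7: ['bright', 'gentle'] (min_width=13, slack=8)

Answer: importance silver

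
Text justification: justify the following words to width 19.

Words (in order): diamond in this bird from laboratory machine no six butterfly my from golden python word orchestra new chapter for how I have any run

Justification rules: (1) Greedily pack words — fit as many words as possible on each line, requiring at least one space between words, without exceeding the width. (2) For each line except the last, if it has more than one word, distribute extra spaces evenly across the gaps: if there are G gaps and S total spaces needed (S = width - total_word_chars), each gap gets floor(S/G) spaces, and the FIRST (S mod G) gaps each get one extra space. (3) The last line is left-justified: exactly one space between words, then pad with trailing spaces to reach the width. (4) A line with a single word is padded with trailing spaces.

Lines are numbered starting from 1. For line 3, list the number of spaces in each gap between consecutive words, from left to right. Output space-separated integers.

Answer: 2

Derivation:
Line 1: ['diamond', 'in', 'this'] (min_width=15, slack=4)
Line 2: ['bird', 'from'] (min_width=9, slack=10)
Line 3: ['laboratory', 'machine'] (min_width=18, slack=1)
Line 4: ['no', 'six', 'butterfly', 'my'] (min_width=19, slack=0)
Line 5: ['from', 'golden', 'python'] (min_width=18, slack=1)
Line 6: ['word', 'orchestra', 'new'] (min_width=18, slack=1)
Line 7: ['chapter', 'for', 'how', 'I'] (min_width=17, slack=2)
Line 8: ['have', 'any', 'run'] (min_width=12, slack=7)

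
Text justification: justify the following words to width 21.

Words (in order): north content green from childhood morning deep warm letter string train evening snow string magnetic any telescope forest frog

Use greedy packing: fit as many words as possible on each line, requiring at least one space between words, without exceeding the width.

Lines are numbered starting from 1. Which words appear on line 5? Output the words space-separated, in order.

Answer: evening snow string

Derivation:
Line 1: ['north', 'content', 'green'] (min_width=19, slack=2)
Line 2: ['from', 'childhood'] (min_width=14, slack=7)
Line 3: ['morning', 'deep', 'warm'] (min_width=17, slack=4)
Line 4: ['letter', 'string', 'train'] (min_width=19, slack=2)
Line 5: ['evening', 'snow', 'string'] (min_width=19, slack=2)
Line 6: ['magnetic', 'any'] (min_width=12, slack=9)
Line 7: ['telescope', 'forest', 'frog'] (min_width=21, slack=0)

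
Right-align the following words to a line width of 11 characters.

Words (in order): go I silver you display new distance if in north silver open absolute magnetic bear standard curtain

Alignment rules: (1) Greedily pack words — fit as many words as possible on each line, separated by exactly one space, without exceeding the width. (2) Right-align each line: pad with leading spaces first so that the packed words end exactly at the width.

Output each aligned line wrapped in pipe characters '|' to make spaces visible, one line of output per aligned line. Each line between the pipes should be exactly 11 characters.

Answer: |go I silver|
|you display|
|        new|
|distance if|
|   in north|
|silver open|
|   absolute|
|   magnetic|
|       bear|
|   standard|
|    curtain|

Derivation:
Line 1: ['go', 'I', 'silver'] (min_width=11, slack=0)
Line 2: ['you', 'display'] (min_width=11, slack=0)
Line 3: ['new'] (min_width=3, slack=8)
Line 4: ['distance', 'if'] (min_width=11, slack=0)
Line 5: ['in', 'north'] (min_width=8, slack=3)
Line 6: ['silver', 'open'] (min_width=11, slack=0)
Line 7: ['absolute'] (min_width=8, slack=3)
Line 8: ['magnetic'] (min_width=8, slack=3)
Line 9: ['bear'] (min_width=4, slack=7)
Line 10: ['standard'] (min_width=8, slack=3)
Line 11: ['curtain'] (min_width=7, slack=4)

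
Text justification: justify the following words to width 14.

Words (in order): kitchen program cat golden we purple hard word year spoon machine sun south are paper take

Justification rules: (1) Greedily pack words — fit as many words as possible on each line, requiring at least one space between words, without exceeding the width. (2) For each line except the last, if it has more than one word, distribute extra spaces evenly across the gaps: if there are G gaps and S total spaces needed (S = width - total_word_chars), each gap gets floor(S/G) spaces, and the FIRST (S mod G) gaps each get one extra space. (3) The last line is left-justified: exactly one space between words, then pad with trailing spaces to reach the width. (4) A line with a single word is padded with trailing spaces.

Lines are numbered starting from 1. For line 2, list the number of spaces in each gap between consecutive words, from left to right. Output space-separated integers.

Line 1: ['kitchen'] (min_width=7, slack=7)
Line 2: ['program', 'cat'] (min_width=11, slack=3)
Line 3: ['golden', 'we'] (min_width=9, slack=5)
Line 4: ['purple', 'hard'] (min_width=11, slack=3)
Line 5: ['word', 'year'] (min_width=9, slack=5)
Line 6: ['spoon', 'machine'] (min_width=13, slack=1)
Line 7: ['sun', 'south', 'are'] (min_width=13, slack=1)
Line 8: ['paper', 'take'] (min_width=10, slack=4)

Answer: 4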